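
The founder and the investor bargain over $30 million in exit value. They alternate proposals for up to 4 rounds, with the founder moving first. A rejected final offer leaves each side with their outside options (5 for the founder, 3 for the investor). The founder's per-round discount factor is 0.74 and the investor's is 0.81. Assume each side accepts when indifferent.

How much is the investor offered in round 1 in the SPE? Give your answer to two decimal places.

Round 4 (the investor proposes): the founder gets 5 if talks fail, so the investor offers 5 and keeps 25.
Round 3 (the founder proposes): the investor can get 25 next round, worth 0.81 × 25 = 20.25 now; the founder offers that and keeps 9.75.
Round 2 (the investor proposes): the founder can get 9.75 next round, worth 0.74 × 9.75 = 7.215 now; the investor offers that and keeps 22.785.
Round 1 (the founder proposes): the investor can get 22.785 next round, worth 0.81 × 22.785 = 18.45585 now; the founder offers that and keeps 11.54415.

18.46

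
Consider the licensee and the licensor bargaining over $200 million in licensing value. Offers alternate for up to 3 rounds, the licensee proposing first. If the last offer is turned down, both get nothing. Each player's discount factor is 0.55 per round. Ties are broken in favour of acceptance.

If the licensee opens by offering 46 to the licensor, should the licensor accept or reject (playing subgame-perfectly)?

Reject

Work out the licensor's continuation value if the offer is rejected.
Round 3 (the licensee proposes): rejection yields 0 for the licensor; the licensee offers 0 and keeps 200.
Round 2 (the licensor proposes): the licensee can get 200 next round, worth 0.55 × 200 = 110 now; the licensor offers that and keeps 90.
So by rejecting in round 1, the licensor gets 90 next round, worth 0.55 × 90 = 49.5 now.
Offer 46 < 49.5, so the licensor rejects.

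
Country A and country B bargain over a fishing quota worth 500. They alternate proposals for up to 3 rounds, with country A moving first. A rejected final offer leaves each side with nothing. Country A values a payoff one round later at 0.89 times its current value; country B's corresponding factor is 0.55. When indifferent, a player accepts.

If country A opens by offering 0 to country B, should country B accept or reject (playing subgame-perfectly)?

Round 3 (country A proposes): country B will accept anything ≥ 0, so country A offers 0 and keeps 500.
Round 2 (country B proposes): country A can get 500 next round, worth 0.89 × 500 = 445 now, so country B offers 445, keeping 55.
So by rejecting in round 1, country B gets 55 next round, worth 0.55 × 55 = 30.25 now.
Offer 0 < 30.25, so country B rejects.

Reject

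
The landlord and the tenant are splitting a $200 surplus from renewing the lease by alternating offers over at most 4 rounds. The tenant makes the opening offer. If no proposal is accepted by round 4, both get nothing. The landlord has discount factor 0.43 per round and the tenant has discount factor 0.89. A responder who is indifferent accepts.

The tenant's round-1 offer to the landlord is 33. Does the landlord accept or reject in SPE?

Reject

Round 4 (the landlord proposes): rejection yields 0 for the tenant; the landlord offers 0 and keeps 200.
Round 3 (the tenant proposes): the landlord can get 200 next round, worth 0.43 × 200 = 86 now, so the tenant offers 86, keeping 114.
Round 2 (the landlord proposes): the tenant can get 114 next round, worth 0.89 × 114 = 101.46 now, so the landlord offers 101.46, keeping 98.54.
So by rejecting in round 1, the landlord gets 98.54 next round, worth 0.43 × 98.54 = 42.3722 now.
Offer 33 < 42.3722, so the landlord rejects.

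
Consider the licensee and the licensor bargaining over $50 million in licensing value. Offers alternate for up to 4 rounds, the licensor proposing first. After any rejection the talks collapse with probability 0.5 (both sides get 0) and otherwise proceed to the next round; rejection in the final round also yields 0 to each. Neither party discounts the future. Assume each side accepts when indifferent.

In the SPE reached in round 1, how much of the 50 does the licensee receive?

Round 4 (the licensee proposes): rejection yields 0 for the licensor; the licensee offers 0 and keeps 50.
Round 3 (the licensor proposes): rejecting gives the licensee an expected 0.5 × 50 = 25. The licensor offers 25 and keeps 50 − 25 = 25.
Round 2 (the licensee proposes): rejecting gives the licensor an expected 0.5 × 25 = 12.5. The licensee offers 12.5 and keeps 50 − 12.5 = 37.5.
Round 1 (the licensor proposes): rejecting gives the licensee an expected 0.5 × 37.5 = 18.75. The licensor offers 18.75 and keeps 50 − 18.75 = 31.25.

18.75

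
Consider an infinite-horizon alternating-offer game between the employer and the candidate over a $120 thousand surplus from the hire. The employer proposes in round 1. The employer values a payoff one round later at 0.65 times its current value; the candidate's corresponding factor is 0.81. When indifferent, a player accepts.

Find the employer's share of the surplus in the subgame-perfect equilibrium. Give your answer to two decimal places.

48.15

In a stationary SPE each proposer offers the other exactly their discounted continuation value.
If the employer keeps x when proposing and the candidate keeps y when proposing, then x = 120 − 0.81y and y = 120 − 0.65x.
Solving: x = 120(1 − 0.81) / (1 − 0.65·0.81) = 22.8 / 0.4735 ≈ 48.1521.
The candidate gets 120 − 48.1521 ≈ 71.8479.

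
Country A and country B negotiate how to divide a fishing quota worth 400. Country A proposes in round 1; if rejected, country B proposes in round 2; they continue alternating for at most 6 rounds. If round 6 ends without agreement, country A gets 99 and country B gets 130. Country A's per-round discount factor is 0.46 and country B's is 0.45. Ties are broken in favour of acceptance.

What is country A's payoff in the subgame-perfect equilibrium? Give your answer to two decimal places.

Round 6 (country B proposes): country A gets 99 if talks fail, so country B offers 99 and keeps 301.
Round 5 (country A proposes): country B can get 301 next round, worth 0.45 × 301 = 135.45 now, so country A offers 135.45, keeping 264.55.
Round 4 (country B proposes): country A can get 264.55 next round, worth 0.46 × 264.55 = 121.693 now; country B offers that and keeps 278.307.
Round 3 (country A proposes): country B can get 278.307 next round, worth 0.45 × 278.307 = 125.23815 now. Country A offers 125.23815 and keeps 400 − 125.23815 = 274.76185.
Round 2 (country B proposes): country A can get 274.76185 next round, worth 0.46 × 274.76185 = 126.390451 now. Country B offers 126.390451 and keeps 400 − 126.390451 = 273.609549.
Round 1 (country A proposes): country B can get 273.609549 next round, worth 0.45 × 273.609549 = 123.12429705 now; country A offers that and keeps 276.87570295.

276.88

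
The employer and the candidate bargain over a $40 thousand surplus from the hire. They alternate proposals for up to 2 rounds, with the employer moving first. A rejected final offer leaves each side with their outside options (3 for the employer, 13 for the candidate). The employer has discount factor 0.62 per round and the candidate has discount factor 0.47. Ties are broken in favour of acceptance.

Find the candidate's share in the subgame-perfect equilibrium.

17.39

By backward induction:
Round 2 (the candidate proposes): the employer gets 3 if talks fail, so the candidate offers 3 and keeps 37.
Round 1 (the employer proposes): the candidate can get 37 next round, worth 0.47 × 37 = 17.39 now; the employer offers that and keeps 22.61.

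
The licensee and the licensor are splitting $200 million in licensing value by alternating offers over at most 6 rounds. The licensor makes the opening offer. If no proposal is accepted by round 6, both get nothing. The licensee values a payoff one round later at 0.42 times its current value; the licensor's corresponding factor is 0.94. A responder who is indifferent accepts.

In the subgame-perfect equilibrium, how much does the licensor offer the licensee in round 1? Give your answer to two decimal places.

20.12

Round 6 (the licensee proposes): the licensor will accept anything ≥ 0, so the licensee offers 0 and keeps 200.
Round 5 (the licensor proposes): the licensee can get 200 next round, worth 0.42 × 200 = 84 now; the licensor offers that and keeps 116.
Round 4 (the licensee proposes): the licensor can get 116 next round, worth 0.94 × 116 = 109.04 now, so the licensee offers 109.04, keeping 90.96.
Round 3 (the licensor proposes): the licensee can get 90.96 next round, worth 0.42 × 90.96 = 38.2032 now; the licensor offers that and keeps 161.7968.
Round 2 (the licensee proposes): the licensor can get 161.7968 next round, worth 0.94 × 161.7968 = 152.088992 now. The licensee offers 152.088992 and keeps 200 − 152.088992 = 47.911008.
Round 1 (the licensor proposes): the licensee can get 47.911008 next round, worth 0.42 × 47.911008 = 20.12262336 now; the licensor offers that and keeps 179.87737664.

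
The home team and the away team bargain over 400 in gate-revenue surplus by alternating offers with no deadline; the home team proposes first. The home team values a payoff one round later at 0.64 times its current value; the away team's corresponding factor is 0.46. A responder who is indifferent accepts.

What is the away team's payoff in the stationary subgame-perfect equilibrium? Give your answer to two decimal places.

When the home team proposes, the away team accepts any offer worth at least 0.46 times what the away team would get by proposing next round; and vice versa.
This gives x = 400 − 0.46y and y = 400 − 0.64x, where x and y are each side's share when it proposes.
Hence (1 − 0.46·0.64)x = 400(1 − 0.46), i.e. 0.7056·x = 216.
x ≈ 306.1224; the away team's share is 400 − x ≈ 93.8776.

93.88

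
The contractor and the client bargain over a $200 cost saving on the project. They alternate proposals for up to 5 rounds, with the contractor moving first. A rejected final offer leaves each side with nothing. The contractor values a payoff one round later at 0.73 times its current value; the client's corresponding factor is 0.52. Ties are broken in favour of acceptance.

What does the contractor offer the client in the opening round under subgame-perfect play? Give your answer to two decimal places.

Work backward from the last round.
Round 5 (the contractor proposes): the client will accept anything ≥ 0, so the contractor offers 0 and keeps 200.
Round 4 (the client proposes): the contractor can get 200 next round, worth 0.73 × 200 = 146 now; the client offers that and keeps 54.
Round 3 (the contractor proposes): the client can get 54 next round, worth 0.52 × 54 = 28.08 now. The contractor offers 28.08 and keeps 200 − 28.08 = 171.92.
Round 2 (the client proposes): the contractor can get 171.92 next round, worth 0.73 × 171.92 = 125.5016 now, so the client offers 125.5016, keeping 74.4984.
Round 1 (the contractor proposes): the client can get 74.4984 next round, worth 0.52 × 74.4984 = 38.739168 now; the contractor offers that and keeps 161.260832.

38.74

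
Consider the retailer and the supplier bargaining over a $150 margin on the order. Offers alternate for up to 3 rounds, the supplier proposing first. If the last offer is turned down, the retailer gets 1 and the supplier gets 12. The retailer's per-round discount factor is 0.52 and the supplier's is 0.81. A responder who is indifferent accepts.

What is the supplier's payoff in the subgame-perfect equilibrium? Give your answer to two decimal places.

Round 3 (the supplier proposes): the retailer gets 1 if talks fail, so the supplier offers 1 and keeps 149.
Round 2 (the retailer proposes): the supplier can get 149 next round, worth 0.81 × 149 = 120.69 now; the retailer offers that and keeps 29.31.
Round 1 (the supplier proposes): the retailer can get 29.31 next round, worth 0.52 × 29.31 = 15.2412 now. The supplier offers 15.2412 and keeps 150 − 15.2412 = 134.7588.

134.76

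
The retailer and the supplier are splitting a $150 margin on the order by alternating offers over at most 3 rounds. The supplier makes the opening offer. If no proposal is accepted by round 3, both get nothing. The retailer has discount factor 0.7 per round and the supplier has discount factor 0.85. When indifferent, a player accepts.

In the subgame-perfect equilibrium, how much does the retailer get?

15.75

By backward induction:
Round 3 (the supplier proposes): rejection yields 0 for the retailer; the supplier offers 0 and keeps 150.
Round 2 (the retailer proposes): the supplier can get 150 next round, worth 0.85 × 150 = 127.5 now; the retailer offers that and keeps 22.5.
Round 1 (the supplier proposes): the retailer can get 22.5 next round, worth 0.7 × 22.5 = 15.75 now, so the supplier offers 15.75, keeping 134.25.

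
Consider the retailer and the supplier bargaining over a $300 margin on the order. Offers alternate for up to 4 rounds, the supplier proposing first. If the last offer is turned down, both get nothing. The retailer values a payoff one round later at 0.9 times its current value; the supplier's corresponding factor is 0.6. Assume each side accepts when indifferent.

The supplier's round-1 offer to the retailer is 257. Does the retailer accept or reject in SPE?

Work out the retailer's continuation value if the offer is rejected.
Round 4 (the retailer proposes): rejection yields 0 for the supplier; the retailer offers 0 and keeps 300.
Round 3 (the supplier proposes): the retailer can get 300 next round, worth 0.9 × 300 = 270 now. The supplier offers 270 and keeps 300 − 270 = 30.
Round 2 (the retailer proposes): the supplier can get 30 next round, worth 0.6 × 30 = 18 now; the retailer offers that and keeps 282.
So by rejecting in round 1, the retailer gets 282 next round, worth 0.9 × 282 = 253.8 now.
Offer 257 ≥ 253.8, so the retailer accepts.

Accept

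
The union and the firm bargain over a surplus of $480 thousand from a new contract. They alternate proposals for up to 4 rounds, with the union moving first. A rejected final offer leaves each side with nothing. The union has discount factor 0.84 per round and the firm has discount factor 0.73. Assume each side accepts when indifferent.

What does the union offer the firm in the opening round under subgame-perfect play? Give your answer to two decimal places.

Round 4 (the firm proposes): rejection yields 0 for the union; the firm offers 0 and keeps 480.
Round 3 (the union proposes): the firm can get 480 next round, worth 0.73 × 480 = 350.4 now; the union offers that and keeps 129.6.
Round 2 (the firm proposes): the union can get 129.6 next round, worth 0.84 × 129.6 = 108.864 now. The firm offers 108.864 and keeps 480 − 108.864 = 371.136.
Round 1 (the union proposes): the firm can get 371.136 next round, worth 0.73 × 371.136 = 270.92928 now; the union offers that and keeps 209.07072.

270.93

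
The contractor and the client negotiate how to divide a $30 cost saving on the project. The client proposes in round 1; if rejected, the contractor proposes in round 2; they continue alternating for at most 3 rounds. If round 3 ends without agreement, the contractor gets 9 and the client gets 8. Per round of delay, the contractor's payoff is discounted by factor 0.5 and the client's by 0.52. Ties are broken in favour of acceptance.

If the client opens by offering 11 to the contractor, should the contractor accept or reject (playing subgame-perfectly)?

Round 3 (the client proposes): the contractor gets 9 if talks fail, so the client offers 9 and keeps 21.
Round 2 (the contractor proposes): the client can get 21 next round, worth 0.52 × 21 = 10.92 now; the contractor offers that and keeps 19.08.
So by rejecting in round 1, the contractor gets 19.08 next round, worth 0.5 × 19.08 = 9.54 now.
Offer 11 ≥ 9.54, so the contractor accepts.

Accept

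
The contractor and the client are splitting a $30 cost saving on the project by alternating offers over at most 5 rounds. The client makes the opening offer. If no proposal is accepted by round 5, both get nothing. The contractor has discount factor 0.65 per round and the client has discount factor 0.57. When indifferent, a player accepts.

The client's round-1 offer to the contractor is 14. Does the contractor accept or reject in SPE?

Work out the contractor's continuation value if the offer is rejected.
Round 5 (the client proposes): the contractor will accept anything ≥ 0, so the client offers 0 and keeps 30.
Round 4 (the contractor proposes): the client can get 30 next round, worth 0.57 × 30 = 17.1 now; the contractor offers that and keeps 12.9.
Round 3 (the client proposes): the contractor can get 12.9 next round, worth 0.65 × 12.9 = 8.385 now. The client offers 8.385 and keeps 30 − 8.385 = 21.615.
Round 2 (the contractor proposes): the client can get 21.615 next round, worth 0.57 × 21.615 = 12.32055 now; the contractor offers that and keeps 17.67945.
So by rejecting in round 1, the contractor gets 17.67945 next round, worth 0.65 × 17.67945 = 11.4916425 now.
Offer 14 ≥ 11.4916425, so the contractor accepts.

Accept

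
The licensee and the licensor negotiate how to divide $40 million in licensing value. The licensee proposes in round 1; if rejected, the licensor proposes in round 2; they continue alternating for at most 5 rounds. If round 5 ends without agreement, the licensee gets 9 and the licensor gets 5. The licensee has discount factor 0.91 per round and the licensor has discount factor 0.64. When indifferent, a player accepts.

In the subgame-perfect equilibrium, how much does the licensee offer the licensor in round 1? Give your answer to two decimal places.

Round 5 (the licensee proposes): the licensor gets 5 if talks fail, so the licensee offers 5 and keeps 35.
Round 4 (the licensor proposes): the licensee can get 35 next round, worth 0.91 × 35 = 31.85 now. The licensor offers 31.85 and keeps 40 − 31.85 = 8.15.
Round 3 (the licensee proposes): the licensor can get 8.15 next round, worth 0.64 × 8.15 = 5.216 now, so the licensee offers 5.216, keeping 34.784.
Round 2 (the licensor proposes): the licensee can get 34.784 next round, worth 0.91 × 34.784 = 31.65344 now; the licensor offers that and keeps 8.34656.
Round 1 (the licensee proposes): the licensor can get 8.34656 next round, worth 0.64 × 8.34656 = 5.3417984 now. The licensee offers 5.3417984 and keeps 40 − 5.3417984 = 34.6582016.

5.34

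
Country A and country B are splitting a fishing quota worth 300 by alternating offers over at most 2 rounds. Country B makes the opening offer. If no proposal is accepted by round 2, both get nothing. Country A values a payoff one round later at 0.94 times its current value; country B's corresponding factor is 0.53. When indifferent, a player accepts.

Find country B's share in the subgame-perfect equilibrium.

Round 2 (country A proposes): rejection yields 0 for country B; country A offers 0 and keeps 300.
Round 1 (country B proposes): country A can get 300 next round, worth 0.94 × 300 = 282 now, so country B offers 282, keeping 18.

18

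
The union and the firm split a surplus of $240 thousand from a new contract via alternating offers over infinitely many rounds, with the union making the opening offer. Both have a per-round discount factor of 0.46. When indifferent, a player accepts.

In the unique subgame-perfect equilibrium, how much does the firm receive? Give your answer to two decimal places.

Let x be the union's share when the union proposes and y be the firm's share when the firm proposes.
The firm accepts iff offered ≥ 0.46·y, so x = 240 − 0.46y. Symmetrically y = 240 − 0.46x.
Substituting: x = 240 − 0.46(240 − 0.46x), giving x(1 − 0.46·0.46) = 240(1 − 0.46).
So x = 240 × 0.54 / 0.7884 ≈ 164.3836, and the firm receives 240 − x ≈ 75.6164.

75.62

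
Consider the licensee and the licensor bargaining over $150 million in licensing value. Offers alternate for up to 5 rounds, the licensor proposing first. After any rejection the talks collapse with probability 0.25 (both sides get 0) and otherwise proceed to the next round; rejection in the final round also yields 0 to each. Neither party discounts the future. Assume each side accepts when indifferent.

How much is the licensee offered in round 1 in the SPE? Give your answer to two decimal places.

43.95

By backward induction:
Round 5 (the licensor proposes): the licensee will accept anything ≥ 0, so the licensor offers 0 and keeps 150.
Round 4 (the licensee proposes): rejecting gives the licensor an expected 0.75 × 150 = 112.5. The licensee offers 112.5 and keeps 150 − 112.5 = 37.5.
Round 3 (the licensor proposes): rejecting gives the licensee an expected 0.75 × 37.5 = 28.125, so the licensor offers 28.125, keeping 121.875.
Round 2 (the licensee proposes): rejecting gives the licensor an expected 0.75 × 121.875 = 91.40625; the licensee offers that and keeps 58.59375.
Round 1 (the licensor proposes): rejecting gives the licensee an expected 0.75 × 58.59375 = 43.9453125. The licensor offers 43.9453125 and keeps 150 − 43.9453125 = 106.0546875.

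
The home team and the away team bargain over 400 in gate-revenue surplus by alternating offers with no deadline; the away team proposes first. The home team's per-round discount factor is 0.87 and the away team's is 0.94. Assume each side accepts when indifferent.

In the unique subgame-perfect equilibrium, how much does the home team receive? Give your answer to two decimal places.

Let x be the away team's share when the away team proposes and y be the home team's share when the home team proposes.
The home team accepts iff offered ≥ 0.87·y, so x = 400 − 0.87y. Symmetrically y = 400 − 0.94x.
Substituting: x = 400 − 0.87(400 − 0.94x), giving x(1 − 0.94·0.87) = 400(1 − 0.87).
So x = 400 × 0.13 / 0.1822 ≈ 285.4007, and the home team receives 400 − x ≈ 114.5993.

114.60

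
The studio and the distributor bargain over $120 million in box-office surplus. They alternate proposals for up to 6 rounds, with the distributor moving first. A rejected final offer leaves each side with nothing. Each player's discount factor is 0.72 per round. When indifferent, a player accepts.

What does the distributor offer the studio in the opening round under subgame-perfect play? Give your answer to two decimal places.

Round 6 (the studio proposes): rejection yields 0 for the distributor; the studio offers 0 and keeps 120.
Round 5 (the distributor proposes): the studio can get 120 next round, worth 0.72 × 120 = 86.4 now, so the distributor offers 86.4, keeping 33.6.
Round 4 (the studio proposes): the distributor can get 33.6 next round, worth 0.72 × 33.6 = 24.192 now. The studio offers 24.192 and keeps 120 − 24.192 = 95.808.
Round 3 (the distributor proposes): the studio can get 95.808 next round, worth 0.72 × 95.808 = 68.98176 now. The distributor offers 68.98176 and keeps 120 − 68.98176 = 51.01824.
Round 2 (the studio proposes): the distributor can get 51.01824 next round, worth 0.72 × 51.01824 = 36.7331328 now; the studio offers that and keeps 83.2668672.
Round 1 (the distributor proposes): the studio can get 83.2668672 next round, worth 0.72 × 83.2668672 = 59.952144384 now; the distributor offers that and keeps 60.047855616.

59.95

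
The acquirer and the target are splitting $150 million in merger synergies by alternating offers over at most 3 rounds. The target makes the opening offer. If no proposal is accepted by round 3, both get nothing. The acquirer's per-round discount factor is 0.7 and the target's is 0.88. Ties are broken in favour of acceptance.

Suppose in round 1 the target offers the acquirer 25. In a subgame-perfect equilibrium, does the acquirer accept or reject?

Accept

Work out the acquirer's continuation value if the offer is rejected.
Round 3 (the target proposes): the acquirer will accept anything ≥ 0, so the target offers 0 and keeps 150.
Round 2 (the acquirer proposes): the target can get 150 next round, worth 0.88 × 150 = 132 now. The acquirer offers 132 and keeps 150 − 132 = 18.
So by rejecting in round 1, the acquirer gets 18 next round, worth 0.7 × 18 = 12.6 now.
Offer 25 ≥ 12.6, so the acquirer accepts.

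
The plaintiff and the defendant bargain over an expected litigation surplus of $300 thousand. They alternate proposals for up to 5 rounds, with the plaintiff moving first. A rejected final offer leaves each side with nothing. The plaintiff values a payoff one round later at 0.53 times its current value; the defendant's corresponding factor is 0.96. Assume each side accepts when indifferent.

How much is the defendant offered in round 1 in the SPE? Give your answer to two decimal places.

By backward induction:
Round 5 (the plaintiff proposes): the defendant will accept anything ≥ 0, so the plaintiff offers 0 and keeps 300.
Round 4 (the defendant proposes): the plaintiff can get 300 next round, worth 0.53 × 300 = 159 now, so the defendant offers 159, keeping 141.
Round 3 (the plaintiff proposes): the defendant can get 141 next round, worth 0.96 × 141 = 135.36 now. The plaintiff offers 135.36 and keeps 300 − 135.36 = 164.64.
Round 2 (the defendant proposes): the plaintiff can get 164.64 next round, worth 0.53 × 164.64 = 87.2592 now. The defendant offers 87.2592 and keeps 300 − 87.2592 = 212.7408.
Round 1 (the plaintiff proposes): the defendant can get 212.7408 next round, worth 0.96 × 212.7408 = 204.231168 now, so the plaintiff offers 204.231168, keeping 95.768832.

204.23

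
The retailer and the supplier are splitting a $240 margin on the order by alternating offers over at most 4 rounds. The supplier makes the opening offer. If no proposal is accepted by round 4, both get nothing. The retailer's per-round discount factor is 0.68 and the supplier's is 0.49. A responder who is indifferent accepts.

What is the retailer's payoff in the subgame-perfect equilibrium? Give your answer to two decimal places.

137.61

Round 4 (the retailer proposes): the supplier will accept anything ≥ 0, so the retailer offers 0 and keeps 240.
Round 3 (the supplier proposes): the retailer can get 240 next round, worth 0.68 × 240 = 163.2 now. The supplier offers 163.2 and keeps 240 − 163.2 = 76.8.
Round 2 (the retailer proposes): the supplier can get 76.8 next round, worth 0.49 × 76.8 = 37.632 now. The retailer offers 37.632 and keeps 240 − 37.632 = 202.368.
Round 1 (the supplier proposes): the retailer can get 202.368 next round, worth 0.68 × 202.368 = 137.61024 now. The supplier offers 137.61024 and keeps 240 − 137.61024 = 102.38976.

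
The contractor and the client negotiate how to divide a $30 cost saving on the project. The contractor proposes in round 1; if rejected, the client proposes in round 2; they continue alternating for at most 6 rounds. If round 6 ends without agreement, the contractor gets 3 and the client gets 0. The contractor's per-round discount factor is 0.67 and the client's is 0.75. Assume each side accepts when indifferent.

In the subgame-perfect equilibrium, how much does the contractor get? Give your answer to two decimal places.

13.73

Work backward from the last round.
Round 6 (the client proposes): the contractor gets 3 if talks fail, so the client offers 3 and keeps 27.
Round 5 (the contractor proposes): the client can get 27 next round, worth 0.75 × 27 = 20.25 now. The contractor offers 20.25 and keeps 30 − 20.25 = 9.75.
Round 4 (the client proposes): the contractor can get 9.75 next round, worth 0.67 × 9.75 = 6.5325 now. The client offers 6.5325 and keeps 30 − 6.5325 = 23.4675.
Round 3 (the contractor proposes): the client can get 23.4675 next round, worth 0.75 × 23.4675 = 17.600625 now. The contractor offers 17.600625 and keeps 30 − 17.600625 = 12.399375.
Round 2 (the client proposes): the contractor can get 12.399375 next round, worth 0.67 × 12.399375 = 8.30758125 now, so the client offers 8.30758125, keeping 21.69241875.
Round 1 (the contractor proposes): the client can get 21.69241875 next round, worth 0.75 × 21.69241875 = 16.2693140625 now; the contractor offers that and keeps 13.7306859375.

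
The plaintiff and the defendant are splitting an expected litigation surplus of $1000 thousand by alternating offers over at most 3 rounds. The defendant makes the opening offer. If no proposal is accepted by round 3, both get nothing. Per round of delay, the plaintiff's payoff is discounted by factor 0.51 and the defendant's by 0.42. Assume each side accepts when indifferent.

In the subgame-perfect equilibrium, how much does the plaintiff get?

Round 3 (the defendant proposes): the plaintiff will accept anything ≥ 0, so the defendant offers 0 and keeps 1000.
Round 2 (the plaintiff proposes): the defendant can get 1000 next round, worth 0.42 × 1000 = 420 now; the plaintiff offers that and keeps 580.
Round 1 (the defendant proposes): the plaintiff can get 580 next round, worth 0.51 × 580 = 295.8 now; the defendant offers that and keeps 704.2.

295.8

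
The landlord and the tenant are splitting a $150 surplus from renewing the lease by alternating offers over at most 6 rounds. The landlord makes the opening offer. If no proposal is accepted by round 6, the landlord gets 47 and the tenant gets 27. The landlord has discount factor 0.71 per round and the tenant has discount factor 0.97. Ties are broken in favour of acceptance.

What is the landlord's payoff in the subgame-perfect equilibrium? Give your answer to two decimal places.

31.36

Round 6 (the tenant proposes): the landlord gets 47 if talks fail, so the tenant offers 47 and keeps 103.
Round 5 (the landlord proposes): the tenant can get 103 next round, worth 0.97 × 103 = 99.91 now. The landlord offers 99.91 and keeps 150 − 99.91 = 50.09.
Round 4 (the tenant proposes): the landlord can get 50.09 next round, worth 0.71 × 50.09 = 35.5639 now. The tenant offers 35.5639 and keeps 150 − 35.5639 = 114.4361.
Round 3 (the landlord proposes): the tenant can get 114.4361 next round, worth 0.97 × 114.4361 = 111.003017 now; the landlord offers that and keeps 38.996983.
Round 2 (the tenant proposes): the landlord can get 38.996983 next round, worth 0.71 × 38.996983 = 27.68785793 now, so the tenant offers 27.68785793, keeping 122.31214207.
Round 1 (the landlord proposes): the tenant can get 122.31214207 next round, worth 0.97 × 122.31214207 = 118.6427778079 now. The landlord offers 118.6427778079 and keeps 150 − 118.6427778079 = 31.3572221921.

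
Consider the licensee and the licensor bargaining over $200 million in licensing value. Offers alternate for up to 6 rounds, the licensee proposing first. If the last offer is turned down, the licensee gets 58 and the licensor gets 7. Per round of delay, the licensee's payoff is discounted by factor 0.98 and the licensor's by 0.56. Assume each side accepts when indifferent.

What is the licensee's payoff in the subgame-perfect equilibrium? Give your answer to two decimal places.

172.58

Round 6 (the licensor proposes): the licensee gets 58 if talks fail, so the licensor offers 58 and keeps 142.
Round 5 (the licensee proposes): the licensor can get 142 next round, worth 0.56 × 142 = 79.52 now, so the licensee offers 79.52, keeping 120.48.
Round 4 (the licensor proposes): the licensee can get 120.48 next round, worth 0.98 × 120.48 = 118.0704 now. The licensor offers 118.0704 and keeps 200 − 118.0704 = 81.9296.
Round 3 (the licensee proposes): the licensor can get 81.9296 next round, worth 0.56 × 81.9296 = 45.880576 now, so the licensee offers 45.880576, keeping 154.119424.
Round 2 (the licensor proposes): the licensee can get 154.119424 next round, worth 0.98 × 154.119424 = 151.03703552 now. The licensor offers 151.03703552 and keeps 200 − 151.03703552 = 48.96296448.
Round 1 (the licensee proposes): the licensor can get 48.96296448 next round, worth 0.56 × 48.96296448 = 27.4192601088 now. The licensee offers 27.4192601088 and keeps 200 − 27.4192601088 = 172.5807398912.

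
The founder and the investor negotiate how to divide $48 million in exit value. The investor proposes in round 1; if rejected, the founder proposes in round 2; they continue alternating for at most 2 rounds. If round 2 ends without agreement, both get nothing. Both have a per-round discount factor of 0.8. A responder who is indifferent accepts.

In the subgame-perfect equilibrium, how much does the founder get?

Round 2 (the founder proposes): rejection yields 0 for the investor; the founder offers 0 and keeps 48.
Round 1 (the investor proposes): the founder can get 48 next round, worth 0.8 × 48 = 38.4 now, so the investor offers 38.4, keeping 9.6.

38.4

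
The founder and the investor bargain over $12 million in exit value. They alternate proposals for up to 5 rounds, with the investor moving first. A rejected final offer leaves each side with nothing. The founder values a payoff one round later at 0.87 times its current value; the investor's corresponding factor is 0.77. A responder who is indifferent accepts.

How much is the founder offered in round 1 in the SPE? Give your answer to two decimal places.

Round 5 (the investor proposes): rejection yields 0 for the founder; the investor offers 0 and keeps 12.
Round 4 (the founder proposes): the investor can get 12 next round, worth 0.77 × 12 = 9.24 now, so the founder offers 9.24, keeping 2.76.
Round 3 (the investor proposes): the founder can get 2.76 next round, worth 0.87 × 2.76 = 2.4012 now, so the investor offers 2.4012, keeping 9.5988.
Round 2 (the founder proposes): the investor can get 9.5988 next round, worth 0.77 × 9.5988 = 7.391076 now, so the founder offers 7.391076, keeping 4.608924.
Round 1 (the investor proposes): the founder can get 4.608924 next round, worth 0.87 × 4.608924 = 4.00976388 now, so the investor offers 4.00976388, keeping 7.99023612.

4.01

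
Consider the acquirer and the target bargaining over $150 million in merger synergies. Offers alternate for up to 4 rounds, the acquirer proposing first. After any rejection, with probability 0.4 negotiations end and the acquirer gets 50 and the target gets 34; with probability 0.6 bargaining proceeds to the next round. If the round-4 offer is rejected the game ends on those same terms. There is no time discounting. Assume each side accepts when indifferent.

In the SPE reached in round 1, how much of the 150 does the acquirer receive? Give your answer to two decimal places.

By backward induction:
Round 4 (the target proposes): the acquirer gets 50 if talks fail, so the target offers 50 and keeps 100.
Round 3 (the acquirer proposes): rejecting gives the target an expected 0.6 × 100 + 0.4 × 34 = 73.6; the acquirer offers that and keeps 76.4.
Round 2 (the target proposes): rejecting gives the acquirer an expected 0.6 × 76.4 + 0.4 × 50 = 65.84. The target offers 65.84 and keeps 150 − 65.84 = 84.16.
Round 1 (the acquirer proposes): rejecting gives the target an expected 0.6 × 84.16 + 0.4 × 34 = 64.096. The acquirer offers 64.096 and keeps 150 − 64.096 = 85.904.

85.90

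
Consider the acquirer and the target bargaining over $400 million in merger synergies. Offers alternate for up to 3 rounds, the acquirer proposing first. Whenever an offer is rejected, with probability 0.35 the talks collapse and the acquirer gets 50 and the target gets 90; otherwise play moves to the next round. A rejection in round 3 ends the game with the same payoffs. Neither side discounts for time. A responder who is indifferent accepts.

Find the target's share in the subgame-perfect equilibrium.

Round 3 (the acquirer proposes): the target gets 90 if talks fail, so the acquirer offers 90 and keeps 310.
Round 2 (the target proposes): rejecting gives the acquirer an expected 0.65 × 310 + 0.35 × 50 = 219. The target offers 219 and keeps 400 − 219 = 181.
Round 1 (the acquirer proposes): rejecting gives the target an expected 0.65 × 181 + 0.35 × 90 = 149.15; the acquirer offers that and keeps 250.85.

149.15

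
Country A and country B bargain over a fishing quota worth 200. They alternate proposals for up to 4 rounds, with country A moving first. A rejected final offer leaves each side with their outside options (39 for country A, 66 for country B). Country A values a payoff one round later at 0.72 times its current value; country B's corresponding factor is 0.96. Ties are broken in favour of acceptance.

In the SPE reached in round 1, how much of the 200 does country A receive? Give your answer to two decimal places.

By backward induction:
Round 4 (country B proposes): country A gets 39 if talks fail, so country B offers 39 and keeps 161.
Round 3 (country A proposes): country B can get 161 next round, worth 0.96 × 161 = 154.56 now. Country A offers 154.56 and keeps 200 − 154.56 = 45.44.
Round 2 (country B proposes): country A can get 45.44 next round, worth 0.72 × 45.44 = 32.7168 now, so country B offers 32.7168, keeping 167.2832.
Round 1 (country A proposes): country B can get 167.2832 next round, worth 0.96 × 167.2832 = 160.591872 now. Country A offers 160.591872 and keeps 200 − 160.591872 = 39.408128.

39.41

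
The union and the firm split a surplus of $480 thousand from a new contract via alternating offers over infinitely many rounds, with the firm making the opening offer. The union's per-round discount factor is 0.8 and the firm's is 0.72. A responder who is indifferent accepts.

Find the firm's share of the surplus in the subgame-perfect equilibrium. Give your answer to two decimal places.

226.42

In a stationary SPE each proposer offers the other exactly their discounted continuation value.
If the firm keeps x when proposing and the union keeps y when proposing, then x = 480 − 0.8y and y = 480 − 0.72x.
Solving: x = 480(1 − 0.8) / (1 − 0.72·0.8) = 96 / 0.424 ≈ 226.4151.
The union gets 480 − 226.4151 ≈ 253.5849.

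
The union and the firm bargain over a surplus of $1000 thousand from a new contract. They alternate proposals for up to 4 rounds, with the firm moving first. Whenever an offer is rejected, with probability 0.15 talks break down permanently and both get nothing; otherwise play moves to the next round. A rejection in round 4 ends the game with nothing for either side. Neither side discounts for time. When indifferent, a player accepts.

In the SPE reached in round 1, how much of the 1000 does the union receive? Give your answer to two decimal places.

741.63

By backward induction:
Round 4 (the union proposes): the firm will accept anything ≥ 0, so the union offers 0 and keeps 1000.
Round 3 (the firm proposes): rejecting gives the union an expected 0.85 × 1000 = 850, so the firm offers 850, keeping 150.
Round 2 (the union proposes): rejecting gives the firm an expected 0.85 × 150 = 127.5, so the union offers 127.5, keeping 872.5.
Round 1 (the firm proposes): rejecting gives the union an expected 0.85 × 872.5 = 741.625; the firm offers that and keeps 258.375.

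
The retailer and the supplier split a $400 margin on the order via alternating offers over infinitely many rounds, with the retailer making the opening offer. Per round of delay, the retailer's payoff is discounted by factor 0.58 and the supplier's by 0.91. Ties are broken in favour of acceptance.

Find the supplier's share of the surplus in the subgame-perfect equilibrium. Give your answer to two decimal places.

When the retailer proposes, the supplier accepts any offer worth at least 0.91 times what the supplier would get by proposing next round; and vice versa.
This gives x = 400 − 0.91y and y = 400 − 0.58x, where x and y are each side's share when it proposes.
Hence (1 − 0.91·0.58)x = 400(1 − 0.91), i.e. 0.4722·x = 36.
x ≈ 76.2389; the supplier's share is 400 − x ≈ 323.7611.

323.76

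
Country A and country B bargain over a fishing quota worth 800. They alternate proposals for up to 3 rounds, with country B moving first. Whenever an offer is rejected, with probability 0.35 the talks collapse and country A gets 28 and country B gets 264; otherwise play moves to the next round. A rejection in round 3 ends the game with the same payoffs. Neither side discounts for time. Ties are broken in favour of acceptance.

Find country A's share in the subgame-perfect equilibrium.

Round 3 (country B proposes): country A gets 28 if talks fail, so country B offers 28 and keeps 772.
Round 2 (country A proposes): rejecting gives country B an expected 0.65 × 772 + 0.35 × 264 = 594.2, so country A offers 594.2, keeping 205.8.
Round 1 (country B proposes): rejecting gives country A an expected 0.65 × 205.8 + 0.35 × 28 = 143.57, so country B offers 143.57, keeping 656.43.

143.57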